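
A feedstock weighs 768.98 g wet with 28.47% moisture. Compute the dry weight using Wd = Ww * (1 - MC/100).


Wd = Ww * (1 - MC/100)
= 768.98 * (1 - 28.47/100)
= 550.0514 g

550.0514 g


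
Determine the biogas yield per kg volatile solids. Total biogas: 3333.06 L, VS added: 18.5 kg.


Y = V / VS
= 3333.06 / 18.5
= 180.1654 L/kg VS

180.1654 L/kg VS


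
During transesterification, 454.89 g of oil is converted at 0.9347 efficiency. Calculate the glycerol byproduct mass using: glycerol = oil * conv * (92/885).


glycerol = oil * conv * (92/885)
= 454.89 * 0.9347 * 92 / 885
= 44.2001 g

44.2001 g


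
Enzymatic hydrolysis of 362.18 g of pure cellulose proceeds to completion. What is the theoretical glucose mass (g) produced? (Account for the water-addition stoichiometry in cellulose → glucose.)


glucose = cellulose * 180/162
= 362.18 * 180/162
= 402.4222 g

402.4222 g


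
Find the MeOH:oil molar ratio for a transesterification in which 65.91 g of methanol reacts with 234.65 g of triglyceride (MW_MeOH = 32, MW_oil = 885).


Molar ratio = n_MeOH / n_oil = (MeOH/32) / (oil/885) = (MeOH * 885) / (32 * oil)
= (65.91 * 885) / (32 * 234.65)
= 7.7683

7.7683


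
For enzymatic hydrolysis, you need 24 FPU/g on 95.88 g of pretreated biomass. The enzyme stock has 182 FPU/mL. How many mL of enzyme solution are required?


V = dosage * m_sub / activity
V = 24 * 95.88 / 182
V = 12.6435 mL

12.6435 mL


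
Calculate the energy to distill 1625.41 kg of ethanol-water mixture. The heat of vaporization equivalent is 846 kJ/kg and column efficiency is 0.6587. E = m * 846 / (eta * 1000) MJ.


E = m * 846 / (eta * 1000)
= 1625.41 * 846 / (0.6587 * 1000)
= 2087.5920 MJ

2087.5920 MJ


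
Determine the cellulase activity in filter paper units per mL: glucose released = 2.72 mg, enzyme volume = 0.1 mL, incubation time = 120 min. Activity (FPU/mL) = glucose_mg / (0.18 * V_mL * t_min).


Activity = glucose_mg / (0.18 mg/umol * V_mL * t_min)
= 2.72 / (0.18 * 0.1 * 120)
= 1.2593 FPU/mL

1.2593 FPU/mL


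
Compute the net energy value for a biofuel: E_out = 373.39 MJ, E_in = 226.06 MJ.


NEV = E_out - E_in
= 373.39 - 226.06
= 147.3300 MJ

147.3300 MJ


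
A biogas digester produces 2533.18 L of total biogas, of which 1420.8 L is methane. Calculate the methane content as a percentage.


CH4% = V_CH4 / V_total * 100
= 1420.8 / 2533.18 * 100
= 56.0876%

56.0876%


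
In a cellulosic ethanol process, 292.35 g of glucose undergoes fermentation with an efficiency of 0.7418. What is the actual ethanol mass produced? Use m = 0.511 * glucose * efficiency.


Actual ethanol: m = 0.511 * 292.35 * 0.7418
m = 110.8181 g

110.8181 g


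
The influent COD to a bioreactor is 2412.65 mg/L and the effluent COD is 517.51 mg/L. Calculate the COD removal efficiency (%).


eta = (COD_in - COD_out) / COD_in * 100
= (2412.65 - 517.51) / 2412.65 * 100
= 78.5501%

78.5501%


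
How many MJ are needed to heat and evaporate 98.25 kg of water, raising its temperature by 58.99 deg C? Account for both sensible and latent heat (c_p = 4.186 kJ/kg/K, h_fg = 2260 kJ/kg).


E = m_water * (4.186 * dT + 2260) / 1000
= 98.25 * (4.186 * 58.99 + 2260) / 1000
= 246.3061 MJ

246.3061 MJ


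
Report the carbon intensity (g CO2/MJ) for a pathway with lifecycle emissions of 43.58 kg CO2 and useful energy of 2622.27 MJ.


CI = CO2 * 1000 / E
= 43.58 * 1000 / 2622.27
= 16.6192 g CO2/MJ

16.6192 g CO2/MJ


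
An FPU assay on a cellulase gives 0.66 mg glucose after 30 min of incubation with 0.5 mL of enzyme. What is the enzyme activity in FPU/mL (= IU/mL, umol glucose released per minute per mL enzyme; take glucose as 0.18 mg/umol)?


Activity = glucose_mg / (0.18 mg/umol * V_mL * t_min)
= 0.66 / (0.18 * 0.5 * 30)
= 0.2444 FPU/mL

0.2444 FPU/mL


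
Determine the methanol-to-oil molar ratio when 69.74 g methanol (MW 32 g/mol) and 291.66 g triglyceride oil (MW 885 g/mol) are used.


Molar ratio = n_MeOH / n_oil = (MeOH/32) / (oil/885) = (MeOH * 885) / (32 * oil)
= (69.74 * 885) / (32 * 291.66)
= 6.6130

6.6130


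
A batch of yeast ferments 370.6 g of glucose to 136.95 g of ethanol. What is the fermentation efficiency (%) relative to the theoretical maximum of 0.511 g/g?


Fermentation efficiency = (actual / (0.511 * glucose)) * 100
= (136.95 / (0.511 * 370.6)) * 100
= 72.3162%

72.3162%


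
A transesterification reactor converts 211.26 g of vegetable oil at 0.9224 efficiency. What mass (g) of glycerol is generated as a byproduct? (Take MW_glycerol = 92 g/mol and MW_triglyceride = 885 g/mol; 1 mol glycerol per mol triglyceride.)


glycerol = oil * conv * (92/885)
= 211.26 * 0.9224 * 92 / 885
= 20.2573 g

20.2573 g


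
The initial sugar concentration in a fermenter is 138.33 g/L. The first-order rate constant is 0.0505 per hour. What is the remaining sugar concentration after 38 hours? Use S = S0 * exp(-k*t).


S = S0 * exp(-k * t)
S = 138.33 * exp(-0.0505 * 38)
S = 20.3004 g/L

20.3004 g/L


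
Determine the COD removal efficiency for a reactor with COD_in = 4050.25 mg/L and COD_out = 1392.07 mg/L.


eta = (COD_in - COD_out) / COD_in * 100
= (4050.25 - 1392.07) / 4050.25 * 100
= 65.6300%

65.6300%


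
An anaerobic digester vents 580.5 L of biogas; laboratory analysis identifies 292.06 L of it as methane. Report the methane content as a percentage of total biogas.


CH4% = V_CH4 / V_total * 100
= 292.06 / 580.5 * 100
= 50.3118%

50.3118%


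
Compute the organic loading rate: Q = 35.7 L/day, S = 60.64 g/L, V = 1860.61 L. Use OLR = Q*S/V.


OLR = Q * S / V
= 35.7 * 60.64 / 1860.61
= 1.1635 g/L/day

1.1635 g/L/day


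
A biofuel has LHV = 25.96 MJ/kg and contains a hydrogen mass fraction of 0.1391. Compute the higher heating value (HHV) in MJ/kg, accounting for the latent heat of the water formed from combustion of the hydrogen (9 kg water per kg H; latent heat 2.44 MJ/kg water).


HHV = LHV + H_frac * 9 * 2.44
= 25.96 + 0.1391 * 9 * 2.44
= 29.0146 MJ/kg

29.0146 MJ/kg


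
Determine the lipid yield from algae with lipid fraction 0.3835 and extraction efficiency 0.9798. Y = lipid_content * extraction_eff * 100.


Y = lipid_content * extraction_eff * 100
= 0.3835 * 0.9798 * 100
= 37.5753%

37.5753%


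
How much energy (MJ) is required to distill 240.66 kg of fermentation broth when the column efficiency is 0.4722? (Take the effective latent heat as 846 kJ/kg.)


E = m * 846 / (eta * 1000)
= 240.66 * 846 / (0.4722 * 1000)
= 431.1698 MJ

431.1698 MJ


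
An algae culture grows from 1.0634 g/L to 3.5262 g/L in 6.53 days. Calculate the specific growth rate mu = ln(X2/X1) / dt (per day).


mu = ln(X2/X1) / dt
= ln(3.5262/1.0634) / 6.53
= 0.1836 per day

0.1836 per day


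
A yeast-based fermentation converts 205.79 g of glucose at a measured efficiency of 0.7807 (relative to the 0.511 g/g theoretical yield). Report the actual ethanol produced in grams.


Actual ethanol: m = 0.511 * 205.79 * 0.7807
m = 82.0974 g

82.0974 g


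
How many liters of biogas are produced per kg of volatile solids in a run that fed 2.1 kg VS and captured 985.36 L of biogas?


Y = V / VS
= 985.36 / 2.1
= 469.2190 L/kg VS

469.2190 L/kg VS


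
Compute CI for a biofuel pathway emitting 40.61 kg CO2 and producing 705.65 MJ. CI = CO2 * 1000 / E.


CI = CO2 * 1000 / E
= 40.61 * 1000 / 705.65
= 57.5498 g CO2/MJ

57.5498 g CO2/MJ


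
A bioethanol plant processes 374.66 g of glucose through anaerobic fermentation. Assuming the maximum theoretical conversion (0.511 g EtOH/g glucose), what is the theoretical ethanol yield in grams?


Theoretical ethanol yield: m_EtOH = 0.511 * m_glucose
m_EtOH = 0.511 * 374.66 = 191.4513 g

191.4513 g


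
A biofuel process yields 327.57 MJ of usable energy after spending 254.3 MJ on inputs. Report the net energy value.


NEV = E_out - E_in
= 327.57 - 254.3
= 73.2700 MJ

73.2700 MJ


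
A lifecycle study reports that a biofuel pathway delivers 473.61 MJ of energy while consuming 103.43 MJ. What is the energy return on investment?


EROI = E_out / E_in
= 473.61 / 103.43
= 4.5790

4.5790


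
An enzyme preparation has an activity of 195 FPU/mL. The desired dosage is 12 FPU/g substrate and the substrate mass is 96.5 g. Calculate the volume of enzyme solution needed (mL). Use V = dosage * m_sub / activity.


V = dosage * m_sub / activity
V = 12 * 96.5 / 195
V = 5.9385 mL

5.9385 mL


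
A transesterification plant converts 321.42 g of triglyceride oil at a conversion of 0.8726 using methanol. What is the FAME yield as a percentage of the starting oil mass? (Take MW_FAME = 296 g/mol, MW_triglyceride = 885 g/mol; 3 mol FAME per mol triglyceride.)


m_FAME = oil * conv * (3 * 296 / 885) = oil * conv * (888/885)
= 321.42 * 0.8726 * 888 / 885
= 281.4218 g
Y = m_FAME / oil * 100 = conv * (888/885) * 100
= 0.8726 * 888 / 885 * 100
= 87.56%

87.56%


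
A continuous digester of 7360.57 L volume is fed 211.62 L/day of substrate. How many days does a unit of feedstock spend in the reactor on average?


HRT = V / Q
= 7360.57 / 211.62
= 34.7820 days

34.7820 days


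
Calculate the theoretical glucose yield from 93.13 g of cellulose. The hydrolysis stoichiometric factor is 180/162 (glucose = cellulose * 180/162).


glucose = cellulose * 180/162
= 93.13 * 180/162
= 103.4778 g

103.4778 g


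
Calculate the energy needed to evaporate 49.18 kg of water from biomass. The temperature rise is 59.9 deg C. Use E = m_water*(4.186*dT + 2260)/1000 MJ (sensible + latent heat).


E = m_water * (4.186 * dT + 2260) / 1000
= 49.18 * (4.186 * 59.9 + 2260) / 1000
= 123.4783 MJ

123.4783 MJ


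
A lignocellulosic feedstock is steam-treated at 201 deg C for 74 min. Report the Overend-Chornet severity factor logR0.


logR0 = log10(t * exp((T - 100) / 14.75))
= log10(74 * exp((201 - 100) / 14.75))
= 4.8430

4.8430


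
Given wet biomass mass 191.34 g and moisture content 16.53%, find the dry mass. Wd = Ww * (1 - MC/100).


Wd = Ww * (1 - MC/100)
= 191.34 * (1 - 16.53/100)
= 159.7115 g

159.7115 g


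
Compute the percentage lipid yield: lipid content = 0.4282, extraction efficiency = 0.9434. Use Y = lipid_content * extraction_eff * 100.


Y = lipid_content * extraction_eff * 100
= 0.4282 * 0.9434 * 100
= 40.3964%

40.3964%


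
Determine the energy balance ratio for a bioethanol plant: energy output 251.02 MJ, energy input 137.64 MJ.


EROI = E_out / E_in
= 251.02 / 137.64
= 1.8237

1.8237


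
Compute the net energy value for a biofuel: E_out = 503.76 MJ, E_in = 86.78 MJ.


NEV = E_out - E_in
= 503.76 - 86.78
= 416.9800 MJ

416.9800 MJ


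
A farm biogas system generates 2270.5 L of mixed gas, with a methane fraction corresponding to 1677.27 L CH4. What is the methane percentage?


CH4% = V_CH4 / V_total * 100
= 1677.27 / 2270.5 * 100
= 73.8723%

73.8723%


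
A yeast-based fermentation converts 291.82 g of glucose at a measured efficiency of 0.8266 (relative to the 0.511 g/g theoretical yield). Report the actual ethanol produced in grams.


Actual ethanol: m = 0.511 * 291.82 * 0.8266
m = 123.2626 g

123.2626 g


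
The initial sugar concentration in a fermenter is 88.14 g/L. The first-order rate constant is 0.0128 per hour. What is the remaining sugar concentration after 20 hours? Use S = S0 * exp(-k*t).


S = S0 * exp(-k * t)
S = 88.14 * exp(-0.0128 * 20)
S = 68.2329 g/L

68.2329 g/L


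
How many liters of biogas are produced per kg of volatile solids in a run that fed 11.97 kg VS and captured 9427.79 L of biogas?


Y = V / VS
= 9427.79 / 11.97
= 787.6182 L/kg VS

787.6182 L/kg VS


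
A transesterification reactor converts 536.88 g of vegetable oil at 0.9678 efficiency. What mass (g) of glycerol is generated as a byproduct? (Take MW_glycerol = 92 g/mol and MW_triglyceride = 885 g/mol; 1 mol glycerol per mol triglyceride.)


glycerol = oil * conv * (92/885)
= 536.88 * 0.9678 * 92 / 885
= 54.0141 g

54.0141 g


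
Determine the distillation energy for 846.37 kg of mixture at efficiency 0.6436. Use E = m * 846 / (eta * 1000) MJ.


E = m * 846 / (eta * 1000)
= 846.37 * 846 / (0.6436 * 1000)
= 1112.5373 MJ

1112.5373 MJ


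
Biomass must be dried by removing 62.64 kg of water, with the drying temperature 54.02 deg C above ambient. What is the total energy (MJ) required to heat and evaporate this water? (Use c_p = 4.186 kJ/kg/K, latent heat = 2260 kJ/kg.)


E = m_water * (4.186 * dT + 2260) / 1000
= 62.64 * (4.186 * 54.02 + 2260) / 1000
= 155.7310 MJ

155.7310 MJ


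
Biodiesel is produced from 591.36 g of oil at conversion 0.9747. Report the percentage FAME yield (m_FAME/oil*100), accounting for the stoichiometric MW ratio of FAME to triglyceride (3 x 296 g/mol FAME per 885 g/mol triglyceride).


m_FAME = oil * conv * (3 * 296 / 885) = oil * conv * (888/885)
= 591.36 * 0.9747 * 888 / 885
= 578.3525 g
Y = m_FAME / oil * 100 = conv * (888/885) * 100
= 0.9747 * 888 / 885 * 100
= 97.80%

97.80%


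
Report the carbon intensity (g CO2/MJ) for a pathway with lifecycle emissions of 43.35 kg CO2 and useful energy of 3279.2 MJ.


CI = CO2 * 1000 / E
= 43.35 * 1000 / 3279.2
= 13.2197 g CO2/MJ

13.2197 g CO2/MJ


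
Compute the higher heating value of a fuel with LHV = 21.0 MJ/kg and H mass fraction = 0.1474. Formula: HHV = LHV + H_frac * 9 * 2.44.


HHV = LHV + H_frac * 9 * 2.44
= 21.0 + 0.1474 * 9 * 2.44
= 24.2369 MJ/kg

24.2369 MJ/kg


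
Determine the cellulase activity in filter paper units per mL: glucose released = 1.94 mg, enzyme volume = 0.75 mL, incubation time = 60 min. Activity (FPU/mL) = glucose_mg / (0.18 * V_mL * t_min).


Activity = glucose_mg / (0.18 mg/umol * V_mL * t_min)
= 1.94 / (0.18 * 0.75 * 60)
= 0.2395 FPU/mL

0.2395 FPU/mL


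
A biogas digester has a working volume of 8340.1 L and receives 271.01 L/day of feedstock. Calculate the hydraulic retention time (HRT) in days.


HRT = V / Q
= 8340.1 / 271.01
= 30.7741 days

30.7741 days


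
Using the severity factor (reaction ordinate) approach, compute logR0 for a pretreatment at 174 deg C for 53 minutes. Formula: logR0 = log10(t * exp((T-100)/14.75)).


logR0 = log10(t * exp((T - 100) / 14.75))
= log10(53 * exp((174 - 100) / 14.75))
= 3.9031

3.9031


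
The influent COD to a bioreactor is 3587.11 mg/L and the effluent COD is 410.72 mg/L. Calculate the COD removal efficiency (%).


eta = (COD_in - COD_out) / COD_in * 100
= (3587.11 - 410.72) / 3587.11 * 100
= 88.5501%

88.5501%


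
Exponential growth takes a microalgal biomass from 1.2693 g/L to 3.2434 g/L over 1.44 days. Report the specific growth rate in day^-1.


mu = ln(X2/X1) / dt
= ln(3.2434/1.2693) / 1.44
= 0.6515 per day

0.6515 per day


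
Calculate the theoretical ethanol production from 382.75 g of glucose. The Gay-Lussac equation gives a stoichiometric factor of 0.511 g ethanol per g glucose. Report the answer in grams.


Theoretical ethanol yield: m_EtOH = 0.511 * m_glucose
m_EtOH = 0.511 * 382.75 = 195.5853 g

195.5853 g


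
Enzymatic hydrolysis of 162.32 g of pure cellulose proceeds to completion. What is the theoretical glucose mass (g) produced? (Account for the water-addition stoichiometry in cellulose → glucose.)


glucose = cellulose * 180/162
= 162.32 * 180/162
= 180.3556 g

180.3556 g


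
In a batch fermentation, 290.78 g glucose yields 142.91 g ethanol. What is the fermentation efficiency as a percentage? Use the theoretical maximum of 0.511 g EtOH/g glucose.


Fermentation efficiency = (actual / (0.511 * glucose)) * 100
= (142.91 / (0.511 * 290.78)) * 100
= 96.1783%

96.1783%


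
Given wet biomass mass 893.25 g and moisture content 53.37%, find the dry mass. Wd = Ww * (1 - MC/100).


Wd = Ww * (1 - MC/100)
= 893.25 * (1 - 53.37/100)
= 416.5225 g

416.5225 g


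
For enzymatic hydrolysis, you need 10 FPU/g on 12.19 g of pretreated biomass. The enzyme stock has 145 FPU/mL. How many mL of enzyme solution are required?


V = dosage * m_sub / activity
V = 10 * 12.19 / 145
V = 0.8407 mL

0.8407 mL


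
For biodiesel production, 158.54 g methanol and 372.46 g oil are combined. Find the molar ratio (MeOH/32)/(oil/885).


Molar ratio = n_MeOH / n_oil = (MeOH/32) / (oil/885) = (MeOH * 885) / (32 * oil)
= (158.54 * 885) / (32 * 372.46)
= 11.7721

11.7721


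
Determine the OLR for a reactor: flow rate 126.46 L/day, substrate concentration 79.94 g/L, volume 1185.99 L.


OLR = Q * S / V
= 126.46 * 79.94 / 1185.99
= 8.5239 g/L/day

8.5239 g/L/day


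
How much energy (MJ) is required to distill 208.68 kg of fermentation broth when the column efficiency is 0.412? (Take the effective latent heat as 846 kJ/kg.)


E = m * 846 / (eta * 1000)
= 208.68 * 846 / (0.412 * 1000)
= 428.5031 MJ

428.5031 MJ


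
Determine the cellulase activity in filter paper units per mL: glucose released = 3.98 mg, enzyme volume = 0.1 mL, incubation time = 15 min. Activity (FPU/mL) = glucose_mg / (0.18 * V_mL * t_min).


Activity = glucose_mg / (0.18 mg/umol * V_mL * t_min)
= 3.98 / (0.18 * 0.1 * 15)
= 14.7407 FPU/mL

14.7407 FPU/mL


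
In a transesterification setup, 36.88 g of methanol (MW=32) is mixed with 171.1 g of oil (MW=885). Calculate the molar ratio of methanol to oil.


Molar ratio = n_MeOH / n_oil = (MeOH/32) / (oil/885) = (MeOH * 885) / (32 * oil)
= (36.88 * 885) / (32 * 171.1)
= 5.9612

5.9612


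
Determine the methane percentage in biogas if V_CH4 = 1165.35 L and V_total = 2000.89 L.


CH4% = V_CH4 / V_total * 100
= 1165.35 / 2000.89 * 100
= 58.2416%

58.2416%


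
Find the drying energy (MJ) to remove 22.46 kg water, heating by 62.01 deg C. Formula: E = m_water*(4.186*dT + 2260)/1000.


E = m_water * (4.186 * dT + 2260) / 1000
= 22.46 * (4.186 * 62.01 + 2260) / 1000
= 56.5896 MJ

56.5896 MJ


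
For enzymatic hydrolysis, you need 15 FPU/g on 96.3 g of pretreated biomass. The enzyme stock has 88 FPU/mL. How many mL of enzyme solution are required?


V = dosage * m_sub / activity
V = 15 * 96.3 / 88
V = 16.4148 mL

16.4148 mL


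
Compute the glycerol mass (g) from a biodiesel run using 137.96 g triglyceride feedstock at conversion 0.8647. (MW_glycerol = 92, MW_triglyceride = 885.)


glycerol = oil * conv * (92/885)
= 137.96 * 0.8647 * 92 / 885
= 12.4012 g

12.4012 g


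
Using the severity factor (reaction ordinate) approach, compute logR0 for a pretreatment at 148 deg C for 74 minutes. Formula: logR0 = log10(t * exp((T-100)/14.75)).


logR0 = log10(t * exp((T - 100) / 14.75))
= log10(74 * exp((148 - 100) / 14.75))
= 3.2825

3.2825


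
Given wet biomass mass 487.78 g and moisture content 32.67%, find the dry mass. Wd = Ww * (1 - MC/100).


Wd = Ww * (1 - MC/100)
= 487.78 * (1 - 32.67/100)
= 328.4223 g

328.4223 g


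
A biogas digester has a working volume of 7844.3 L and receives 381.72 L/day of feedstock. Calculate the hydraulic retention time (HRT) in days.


HRT = V / Q
= 7844.3 / 381.72
= 20.5499 days

20.5499 days


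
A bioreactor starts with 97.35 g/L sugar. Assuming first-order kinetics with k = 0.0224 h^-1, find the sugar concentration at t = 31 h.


S = S0 * exp(-k * t)
S = 97.35 * exp(-0.0224 * 31)
S = 48.6141 g/L

48.6141 g/L


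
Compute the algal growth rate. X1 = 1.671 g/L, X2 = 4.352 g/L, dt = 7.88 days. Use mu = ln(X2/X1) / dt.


mu = ln(X2/X1) / dt
= ln(4.352/1.671) / 7.88
= 0.1215 per day

0.1215 per day


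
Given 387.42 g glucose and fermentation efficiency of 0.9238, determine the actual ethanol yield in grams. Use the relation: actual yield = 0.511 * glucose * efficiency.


Actual ethanol: m = 0.511 * 387.42 * 0.9238
m = 182.8862 g

182.8862 g


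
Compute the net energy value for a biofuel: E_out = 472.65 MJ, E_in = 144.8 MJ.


NEV = E_out - E_in
= 472.65 - 144.8
= 327.8500 MJ

327.8500 MJ


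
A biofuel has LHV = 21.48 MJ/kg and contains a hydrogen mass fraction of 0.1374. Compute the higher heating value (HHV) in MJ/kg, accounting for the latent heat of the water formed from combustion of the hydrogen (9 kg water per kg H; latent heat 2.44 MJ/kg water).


HHV = LHV + H_frac * 9 * 2.44
= 21.48 + 0.1374 * 9 * 2.44
= 24.4973 MJ/kg

24.4973 MJ/kg


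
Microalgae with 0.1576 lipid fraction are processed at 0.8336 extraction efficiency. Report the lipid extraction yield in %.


Y = lipid_content * extraction_eff * 100
= 0.1576 * 0.8336 * 100
= 13.1375%

13.1375%


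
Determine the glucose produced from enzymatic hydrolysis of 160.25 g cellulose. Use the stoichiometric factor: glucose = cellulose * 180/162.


glucose = cellulose * 180/162
= 160.25 * 180/162
= 178.0556 g

178.0556 g


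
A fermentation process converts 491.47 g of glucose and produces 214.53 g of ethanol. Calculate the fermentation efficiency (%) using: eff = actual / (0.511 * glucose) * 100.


Fermentation efficiency = (actual / (0.511 * glucose)) * 100
= (214.53 / (0.511 * 491.47)) * 100
= 85.4221%

85.4221%


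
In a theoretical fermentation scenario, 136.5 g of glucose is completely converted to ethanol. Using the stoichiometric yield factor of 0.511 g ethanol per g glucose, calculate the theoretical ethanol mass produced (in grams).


Theoretical ethanol yield: m_EtOH = 0.511 * m_glucose
m_EtOH = 0.511 * 136.5 = 69.7515 g

69.7515 g


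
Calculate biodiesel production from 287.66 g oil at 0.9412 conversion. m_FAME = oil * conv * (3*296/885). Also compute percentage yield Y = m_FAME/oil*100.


m_FAME = oil * conv * (3 * 296 / 885) = oil * conv * (888/885)
= 287.66 * 0.9412 * 888 / 885
= 271.6634 g
Y = m_FAME / oil * 100 = conv * (888/885) * 100
= 0.9412 * 888 / 885 * 100
= 94.44%

271.6634 g FAME; Y = 94.44%


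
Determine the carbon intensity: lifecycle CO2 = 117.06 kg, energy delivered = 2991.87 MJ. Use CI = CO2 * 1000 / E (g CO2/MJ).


CI = CO2 * 1000 / E
= 117.06 * 1000 / 2991.87
= 39.1260 g CO2/MJ

39.1260 g CO2/MJ


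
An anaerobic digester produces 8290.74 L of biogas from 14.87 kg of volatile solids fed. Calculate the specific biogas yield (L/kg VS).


Y = V / VS
= 8290.74 / 14.87
= 557.5481 L/kg VS

557.5481 L/kg VS


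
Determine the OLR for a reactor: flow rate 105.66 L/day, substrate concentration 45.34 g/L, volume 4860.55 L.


OLR = Q * S / V
= 105.66 * 45.34 / 4860.55
= 0.9856 g/L/day

0.9856 g/L/day


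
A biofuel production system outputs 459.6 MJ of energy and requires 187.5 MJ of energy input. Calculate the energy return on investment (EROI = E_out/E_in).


EROI = E_out / E_in
= 459.6 / 187.5
= 2.4512

2.4512


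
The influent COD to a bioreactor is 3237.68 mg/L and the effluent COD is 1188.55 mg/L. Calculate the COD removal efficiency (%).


eta = (COD_in - COD_out) / COD_in * 100
= (3237.68 - 1188.55) / 3237.68 * 100
= 63.2901%

63.2901%


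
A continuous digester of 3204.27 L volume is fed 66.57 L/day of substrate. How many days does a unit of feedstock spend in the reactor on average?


HRT = V / Q
= 3204.27 / 66.57
= 48.1338 days

48.1338 days


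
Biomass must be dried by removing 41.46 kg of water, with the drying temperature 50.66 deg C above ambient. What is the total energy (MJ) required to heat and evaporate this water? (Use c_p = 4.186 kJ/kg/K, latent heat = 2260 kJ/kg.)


E = m_water * (4.186 * dT + 2260) / 1000
= 41.46 * (4.186 * 50.66 + 2260) / 1000
= 102.4917 MJ

102.4917 MJ


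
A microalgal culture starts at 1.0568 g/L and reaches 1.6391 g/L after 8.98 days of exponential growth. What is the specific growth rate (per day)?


mu = ln(X2/X1) / dt
= ln(1.6391/1.0568) / 8.98
= 0.0489 per day

0.0489 per day


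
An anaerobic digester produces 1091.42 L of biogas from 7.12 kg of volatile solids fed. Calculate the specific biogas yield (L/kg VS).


Y = V / VS
= 1091.42 / 7.12
= 153.2893 L/kg VS

153.2893 L/kg VS


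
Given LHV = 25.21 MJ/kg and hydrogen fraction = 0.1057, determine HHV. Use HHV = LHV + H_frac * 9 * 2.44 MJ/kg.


HHV = LHV + H_frac * 9 * 2.44
= 25.21 + 0.1057 * 9 * 2.44
= 27.5312 MJ/kg

27.5312 MJ/kg


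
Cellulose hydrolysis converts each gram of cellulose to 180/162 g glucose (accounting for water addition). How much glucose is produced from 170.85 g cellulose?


glucose = cellulose * 180/162
= 170.85 * 180/162
= 189.8333 g

189.8333 g


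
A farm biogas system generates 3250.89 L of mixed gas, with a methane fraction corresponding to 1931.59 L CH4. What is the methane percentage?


CH4% = V_CH4 / V_total * 100
= 1931.59 / 3250.89 * 100
= 59.4173%

59.4173%


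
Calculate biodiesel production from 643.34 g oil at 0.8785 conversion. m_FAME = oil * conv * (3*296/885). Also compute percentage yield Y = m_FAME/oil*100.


m_FAME = oil * conv * (3 * 296 / 885) = oil * conv * (888/885)
= 643.34 * 0.8785 * 888 / 885
= 567.0900 g
Y = m_FAME / oil * 100 = conv * (888/885) * 100
= 0.8785 * 888 / 885 * 100
= 88.15%

567.0900 g FAME; Y = 88.15%


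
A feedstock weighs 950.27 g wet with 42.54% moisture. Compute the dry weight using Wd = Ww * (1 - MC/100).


Wd = Ww * (1 - MC/100)
= 950.27 * (1 - 42.54/100)
= 546.0251 g

546.0251 g


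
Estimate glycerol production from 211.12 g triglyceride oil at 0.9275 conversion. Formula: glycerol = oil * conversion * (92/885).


glycerol = oil * conv * (92/885)
= 211.12 * 0.9275 * 92 / 885
= 20.3558 g

20.3558 g


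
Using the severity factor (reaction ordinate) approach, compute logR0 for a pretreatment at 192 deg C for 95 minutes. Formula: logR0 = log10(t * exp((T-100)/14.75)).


logR0 = log10(t * exp((T - 100) / 14.75))
= log10(95 * exp((192 - 100) / 14.75))
= 4.6865

4.6865


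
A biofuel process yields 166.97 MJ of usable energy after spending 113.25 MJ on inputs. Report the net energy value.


NEV = E_out - E_in
= 166.97 - 113.25
= 53.7200 MJ

53.7200 MJ


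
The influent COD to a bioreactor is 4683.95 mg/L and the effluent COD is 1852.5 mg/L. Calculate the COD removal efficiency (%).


eta = (COD_in - COD_out) / COD_in * 100
= (4683.95 - 1852.5) / 4683.95 * 100
= 60.4500%

60.4500%


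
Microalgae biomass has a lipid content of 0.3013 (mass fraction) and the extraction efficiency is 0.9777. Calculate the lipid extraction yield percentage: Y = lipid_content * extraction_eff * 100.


Y = lipid_content * extraction_eff * 100
= 0.3013 * 0.9777 * 100
= 29.4581%

29.4581%


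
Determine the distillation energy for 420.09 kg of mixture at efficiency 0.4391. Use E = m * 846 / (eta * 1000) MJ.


E = m * 846 / (eta * 1000)
= 420.09 * 846 / (0.4391 * 1000)
= 809.3740 MJ

809.3740 MJ


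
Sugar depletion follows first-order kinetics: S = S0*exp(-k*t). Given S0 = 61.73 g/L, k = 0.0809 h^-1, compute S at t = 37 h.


S = S0 * exp(-k * t)
S = 61.73 * exp(-0.0809 * 37)
S = 3.0940 g/L

3.0940 g/L


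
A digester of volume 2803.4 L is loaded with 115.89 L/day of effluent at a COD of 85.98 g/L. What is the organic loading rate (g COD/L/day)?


OLR = Q * S / V
= 115.89 * 85.98 / 2803.4
= 3.5543 g/L/day

3.5543 g/L/day


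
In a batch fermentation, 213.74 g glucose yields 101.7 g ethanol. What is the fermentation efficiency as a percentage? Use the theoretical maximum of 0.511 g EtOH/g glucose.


Fermentation efficiency = (actual / (0.511 * glucose)) * 100
= (101.7 / (0.511 * 213.74)) * 100
= 93.1138%

93.1138%


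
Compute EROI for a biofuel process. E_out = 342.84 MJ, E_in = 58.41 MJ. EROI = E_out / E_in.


EROI = E_out / E_in
= 342.84 / 58.41
= 5.8695

5.8695


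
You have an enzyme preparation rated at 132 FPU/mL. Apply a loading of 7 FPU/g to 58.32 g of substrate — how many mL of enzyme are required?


V = dosage * m_sub / activity
V = 7 * 58.32 / 132
V = 3.0927 mL

3.0927 mL


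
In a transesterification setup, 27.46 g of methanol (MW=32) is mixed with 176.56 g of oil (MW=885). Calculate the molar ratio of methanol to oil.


Molar ratio = n_MeOH / n_oil = (MeOH/32) / (oil/885) = (MeOH * 885) / (32 * oil)
= (27.46 * 885) / (32 * 176.56)
= 4.3013

4.3013


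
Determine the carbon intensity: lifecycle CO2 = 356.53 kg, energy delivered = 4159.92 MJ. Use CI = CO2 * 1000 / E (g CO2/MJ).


CI = CO2 * 1000 / E
= 356.53 * 1000 / 4159.92
= 85.7060 g CO2/MJ

85.7060 g CO2/MJ


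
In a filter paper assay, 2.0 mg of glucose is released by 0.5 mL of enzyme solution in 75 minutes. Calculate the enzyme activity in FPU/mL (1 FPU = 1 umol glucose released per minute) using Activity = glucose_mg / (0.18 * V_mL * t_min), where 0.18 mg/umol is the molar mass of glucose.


Activity = glucose_mg / (0.18 mg/umol * V_mL * t_min)
= 2.0 / (0.18 * 0.5 * 75)
= 0.2963 FPU/mL

0.2963 FPU/mL


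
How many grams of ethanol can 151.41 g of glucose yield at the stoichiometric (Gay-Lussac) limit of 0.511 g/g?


Theoretical ethanol yield: m_EtOH = 0.511 * m_glucose
m_EtOH = 0.511 * 151.41 = 77.3705 g

77.3705 g


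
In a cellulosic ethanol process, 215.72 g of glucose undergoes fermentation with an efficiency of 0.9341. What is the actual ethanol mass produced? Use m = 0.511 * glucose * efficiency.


Actual ethanol: m = 0.511 * 215.72 * 0.9341
m = 102.9686 g

102.9686 g


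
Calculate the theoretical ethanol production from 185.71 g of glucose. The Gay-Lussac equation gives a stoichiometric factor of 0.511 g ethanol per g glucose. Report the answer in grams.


Theoretical ethanol yield: m_EtOH = 0.511 * m_glucose
m_EtOH = 0.511 * 185.71 = 94.8978 g

94.8978 g


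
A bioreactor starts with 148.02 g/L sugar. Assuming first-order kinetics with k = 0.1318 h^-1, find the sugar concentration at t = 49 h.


S = S0 * exp(-k * t)
S = 148.02 * exp(-0.1318 * 49)
S = 0.2320 g/L

0.2320 g/L


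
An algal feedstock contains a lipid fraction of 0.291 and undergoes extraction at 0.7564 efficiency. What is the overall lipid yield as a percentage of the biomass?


Y = lipid_content * extraction_eff * 100
= 0.291 * 0.7564 * 100
= 22.0112%

22.0112%


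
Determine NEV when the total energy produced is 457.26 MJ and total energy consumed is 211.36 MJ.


NEV = E_out - E_in
= 457.26 - 211.36
= 245.9000 MJ

245.9000 MJ


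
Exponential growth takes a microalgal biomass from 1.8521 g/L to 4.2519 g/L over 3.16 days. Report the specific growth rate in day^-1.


mu = ln(X2/X1) / dt
= ln(4.2519/1.8521) / 3.16
= 0.2630 per day

0.2630 per day


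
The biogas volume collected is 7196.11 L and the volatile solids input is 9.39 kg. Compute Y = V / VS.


Y = V / VS
= 7196.11 / 9.39
= 766.3589 L/kg VS

766.3589 L/kg VS


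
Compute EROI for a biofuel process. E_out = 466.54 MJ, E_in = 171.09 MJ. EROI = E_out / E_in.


EROI = E_out / E_in
= 466.54 / 171.09
= 2.7269

2.7269


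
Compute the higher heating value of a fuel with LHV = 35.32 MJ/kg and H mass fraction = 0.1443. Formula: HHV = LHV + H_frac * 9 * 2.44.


HHV = LHV + H_frac * 9 * 2.44
= 35.32 + 0.1443 * 9 * 2.44
= 38.4888 MJ/kg

38.4888 MJ/kg


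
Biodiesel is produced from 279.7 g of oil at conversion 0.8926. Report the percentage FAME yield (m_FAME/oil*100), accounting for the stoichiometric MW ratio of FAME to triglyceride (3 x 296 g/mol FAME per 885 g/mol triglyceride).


m_FAME = oil * conv * (3 * 296 / 885) = oil * conv * (888/885)
= 279.7 * 0.8926 * 888 / 885
= 250.5065 g
Y = m_FAME / oil * 100 = conv * (888/885) * 100
= 0.8926 * 888 / 885 * 100
= 89.56%

89.56%


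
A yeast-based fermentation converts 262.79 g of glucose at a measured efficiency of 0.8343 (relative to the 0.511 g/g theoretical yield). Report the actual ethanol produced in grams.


Actual ethanol: m = 0.511 * 262.79 * 0.8343
m = 112.0346 g

112.0346 g


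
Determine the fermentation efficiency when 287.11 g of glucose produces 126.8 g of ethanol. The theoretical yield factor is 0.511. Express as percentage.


Fermentation efficiency = (actual / (0.511 * glucose)) * 100
= (126.8 / (0.511 * 287.11)) * 100
= 86.4271%

86.4271%


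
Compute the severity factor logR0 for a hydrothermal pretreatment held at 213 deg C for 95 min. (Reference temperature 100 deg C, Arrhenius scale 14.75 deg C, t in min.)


logR0 = log10(t * exp((T - 100) / 14.75))
= log10(95 * exp((213 - 100) / 14.75))
= 5.3049

5.3049


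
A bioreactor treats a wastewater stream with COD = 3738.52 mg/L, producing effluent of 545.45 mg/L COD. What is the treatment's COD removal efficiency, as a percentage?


eta = (COD_in - COD_out) / COD_in * 100
= (3738.52 - 545.45) / 3738.52 * 100
= 85.4100%

85.4100%


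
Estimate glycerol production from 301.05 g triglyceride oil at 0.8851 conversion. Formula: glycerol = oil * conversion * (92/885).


glycerol = oil * conv * (92/885)
= 301.05 * 0.8851 * 92 / 885
= 27.6997 g

27.6997 g


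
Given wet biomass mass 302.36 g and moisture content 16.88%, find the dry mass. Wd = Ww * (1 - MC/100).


Wd = Ww * (1 - MC/100)
= 302.36 * (1 - 16.88/100)
= 251.3216 g

251.3216 g


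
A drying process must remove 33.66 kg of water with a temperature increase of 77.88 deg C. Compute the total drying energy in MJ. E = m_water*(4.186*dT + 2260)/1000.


E = m_water * (4.186 * dT + 2260) / 1000
= 33.66 * (4.186 * 77.88 + 2260) / 1000
= 87.0450 MJ

87.0450 MJ


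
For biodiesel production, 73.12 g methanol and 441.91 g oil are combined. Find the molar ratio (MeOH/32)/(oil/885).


Molar ratio = n_MeOH / n_oil = (MeOH/32) / (oil/885) = (MeOH * 885) / (32 * oil)
= (73.12 * 885) / (32 * 441.91)
= 4.5761

4.5761


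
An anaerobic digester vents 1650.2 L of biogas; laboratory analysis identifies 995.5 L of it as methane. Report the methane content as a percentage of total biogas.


CH4% = V_CH4 / V_total * 100
= 995.5 / 1650.2 * 100
= 60.3260%

60.3260%


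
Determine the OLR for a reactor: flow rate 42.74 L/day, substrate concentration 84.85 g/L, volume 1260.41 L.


OLR = Q * S / V
= 42.74 * 84.85 / 1260.41
= 2.8772 g/L/day

2.8772 g/L/day


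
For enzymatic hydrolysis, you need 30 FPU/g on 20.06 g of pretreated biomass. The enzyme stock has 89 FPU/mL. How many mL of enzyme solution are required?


V = dosage * m_sub / activity
V = 30 * 20.06 / 89
V = 6.7618 mL

6.7618 mL


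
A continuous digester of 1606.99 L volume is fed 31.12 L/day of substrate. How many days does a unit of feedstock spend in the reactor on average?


HRT = V / Q
= 1606.99 / 31.12
= 51.6385 days

51.6385 days


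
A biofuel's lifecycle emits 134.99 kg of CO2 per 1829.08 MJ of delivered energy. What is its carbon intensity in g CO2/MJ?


CI = CO2 * 1000 / E
= 134.99 * 1000 / 1829.08
= 73.8021 g CO2/MJ

73.8021 g CO2/MJ


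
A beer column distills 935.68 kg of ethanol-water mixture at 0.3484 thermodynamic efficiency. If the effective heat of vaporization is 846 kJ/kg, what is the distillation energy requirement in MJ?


E = m * 846 / (eta * 1000)
= 935.68 * 846 / (0.3484 * 1000)
= 2272.0588 MJ

2272.0588 MJ


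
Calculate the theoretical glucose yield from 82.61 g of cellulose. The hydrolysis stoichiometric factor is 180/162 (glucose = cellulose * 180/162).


glucose = cellulose * 180/162
= 82.61 * 180/162
= 91.7889 g

91.7889 g


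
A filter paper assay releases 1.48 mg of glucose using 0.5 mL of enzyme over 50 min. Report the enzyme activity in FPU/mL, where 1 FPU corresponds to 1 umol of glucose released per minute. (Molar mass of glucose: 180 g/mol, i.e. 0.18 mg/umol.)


Activity = glucose_mg / (0.18 mg/umol * V_mL * t_min)
= 1.48 / (0.18 * 0.5 * 50)
= 0.3289 FPU/mL

0.3289 FPU/mL


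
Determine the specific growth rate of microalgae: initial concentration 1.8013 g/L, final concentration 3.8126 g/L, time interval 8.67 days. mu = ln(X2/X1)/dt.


mu = ln(X2/X1) / dt
= ln(3.8126/1.8013) / 8.67
= 0.0865 per day

0.0865 per day


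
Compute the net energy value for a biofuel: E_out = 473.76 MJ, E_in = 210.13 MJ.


NEV = E_out - E_in
= 473.76 - 210.13
= 263.6300 MJ

263.6300 MJ


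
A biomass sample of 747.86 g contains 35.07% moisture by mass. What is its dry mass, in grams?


Wd = Ww * (1 - MC/100)
= 747.86 * (1 - 35.07/100)
= 485.5855 g

485.5855 g


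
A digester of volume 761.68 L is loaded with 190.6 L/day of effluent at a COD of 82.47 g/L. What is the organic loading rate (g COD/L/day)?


OLR = Q * S / V
= 190.6 * 82.47 / 761.68
= 20.6370 g/L/day

20.6370 g/L/day


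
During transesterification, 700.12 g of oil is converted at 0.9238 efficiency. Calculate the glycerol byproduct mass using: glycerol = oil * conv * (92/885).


glycerol = oil * conv * (92/885)
= 700.12 * 0.9238 * 92 / 885
= 67.2349 g

67.2349 g


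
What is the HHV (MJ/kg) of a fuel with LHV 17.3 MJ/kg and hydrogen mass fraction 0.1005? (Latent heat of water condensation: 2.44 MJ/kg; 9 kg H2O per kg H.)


HHV = LHV + H_frac * 9 * 2.44
= 17.3 + 0.1005 * 9 * 2.44
= 19.5070 MJ/kg

19.5070 MJ/kg


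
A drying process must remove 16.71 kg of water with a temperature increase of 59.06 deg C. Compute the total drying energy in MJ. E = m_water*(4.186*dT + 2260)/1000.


E = m_water * (4.186 * dT + 2260) / 1000
= 16.71 * (4.186 * 59.06 + 2260) / 1000
= 41.8957 MJ

41.8957 MJ


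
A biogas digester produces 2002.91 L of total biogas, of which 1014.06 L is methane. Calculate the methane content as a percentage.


CH4% = V_CH4 / V_total * 100
= 1014.06 / 2002.91 * 100
= 50.6293%

50.6293%


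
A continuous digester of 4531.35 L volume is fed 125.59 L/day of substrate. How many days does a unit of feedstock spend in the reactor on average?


HRT = V / Q
= 4531.35 / 125.59
= 36.0805 days

36.0805 days


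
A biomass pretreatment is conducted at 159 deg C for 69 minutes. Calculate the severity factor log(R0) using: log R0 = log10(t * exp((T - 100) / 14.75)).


logR0 = log10(t * exp((T - 100) / 14.75))
= log10(69 * exp((159 - 100) / 14.75))
= 3.5760

3.5760


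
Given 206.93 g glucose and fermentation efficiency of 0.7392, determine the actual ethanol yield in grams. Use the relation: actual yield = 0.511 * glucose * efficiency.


Actual ethanol: m = 0.511 * 206.93 * 0.7392
m = 78.1639 g

78.1639 g


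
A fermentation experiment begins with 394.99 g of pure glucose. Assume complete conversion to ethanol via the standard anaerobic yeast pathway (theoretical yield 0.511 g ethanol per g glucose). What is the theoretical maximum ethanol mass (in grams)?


Theoretical ethanol yield: m_EtOH = 0.511 * m_glucose
m_EtOH = 0.511 * 394.99 = 201.8399 g

201.8399 g


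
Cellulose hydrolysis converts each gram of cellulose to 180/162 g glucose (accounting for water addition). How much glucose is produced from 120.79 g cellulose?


glucose = cellulose * 180/162
= 120.79 * 180/162
= 134.2111 g

134.2111 g


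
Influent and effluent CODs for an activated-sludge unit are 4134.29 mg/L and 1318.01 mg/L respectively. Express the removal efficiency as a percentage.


eta = (COD_in - COD_out) / COD_in * 100
= (4134.29 - 1318.01) / 4134.29 * 100
= 68.1200%

68.1200%


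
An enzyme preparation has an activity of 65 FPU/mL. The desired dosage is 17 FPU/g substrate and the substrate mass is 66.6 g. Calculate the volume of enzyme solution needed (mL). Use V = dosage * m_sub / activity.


V = dosage * m_sub / activity
V = 17 * 66.6 / 65
V = 17.4185 mL

17.4185 mL


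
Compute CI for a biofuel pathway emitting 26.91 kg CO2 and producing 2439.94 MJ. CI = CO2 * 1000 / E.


CI = CO2 * 1000 / E
= 26.91 * 1000 / 2439.94
= 11.0290 g CO2/MJ

11.0290 g CO2/MJ


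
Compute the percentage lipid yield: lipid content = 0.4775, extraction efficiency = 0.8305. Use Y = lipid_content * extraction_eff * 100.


Y = lipid_content * extraction_eff * 100
= 0.4775 * 0.8305 * 100
= 39.6564%

39.6564%


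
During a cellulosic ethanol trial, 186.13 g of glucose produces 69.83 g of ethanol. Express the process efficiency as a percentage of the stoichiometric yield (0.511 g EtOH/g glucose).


Fermentation efficiency = (actual / (0.511 * glucose)) * 100
= (69.83 / (0.511 * 186.13)) * 100
= 73.4184%

73.4184%
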